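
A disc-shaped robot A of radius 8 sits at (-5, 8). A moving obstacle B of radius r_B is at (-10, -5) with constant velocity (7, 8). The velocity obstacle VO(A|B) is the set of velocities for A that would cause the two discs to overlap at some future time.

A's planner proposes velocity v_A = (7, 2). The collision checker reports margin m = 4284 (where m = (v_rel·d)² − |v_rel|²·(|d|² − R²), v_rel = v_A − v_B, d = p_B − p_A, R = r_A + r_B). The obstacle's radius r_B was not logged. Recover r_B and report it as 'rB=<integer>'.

m = 4284
d = (-5, -13);  v_rel = (0, -6),  |v_rel|² = 36
v_rel×d = (0)·(-13) − (-6)·(-5) = -30
since m = R²·36 − (-30)²:  R² = (900 + 4284) / 36 = 144
R = √144 = 12  ⇒  r_B = 12 − 8 = 4

rB=4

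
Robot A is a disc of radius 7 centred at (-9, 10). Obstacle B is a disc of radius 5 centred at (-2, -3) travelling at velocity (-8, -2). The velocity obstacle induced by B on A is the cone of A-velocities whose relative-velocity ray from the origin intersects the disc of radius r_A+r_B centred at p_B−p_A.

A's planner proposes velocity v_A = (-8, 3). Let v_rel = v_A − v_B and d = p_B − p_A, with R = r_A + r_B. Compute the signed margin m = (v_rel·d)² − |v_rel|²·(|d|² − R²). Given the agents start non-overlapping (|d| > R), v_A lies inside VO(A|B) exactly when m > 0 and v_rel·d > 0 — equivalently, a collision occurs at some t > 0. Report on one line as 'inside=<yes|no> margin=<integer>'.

d = (7, -13),  |d|² = 218;  R = 7+5 = 12,  c = 218−12² = 74
v_rel = (0, 5),  |v_rel|² = 25;  v_rel·d = (0)·(7) + (5)·(-13) = -65
25·t² + 130·t + 74 = 0  ⇒  m = (-65)² − 25·74 = 2375
m = 2375 > 0,  v_rel·d = -65 < 0  ⇒  outside

inside=no margin=2375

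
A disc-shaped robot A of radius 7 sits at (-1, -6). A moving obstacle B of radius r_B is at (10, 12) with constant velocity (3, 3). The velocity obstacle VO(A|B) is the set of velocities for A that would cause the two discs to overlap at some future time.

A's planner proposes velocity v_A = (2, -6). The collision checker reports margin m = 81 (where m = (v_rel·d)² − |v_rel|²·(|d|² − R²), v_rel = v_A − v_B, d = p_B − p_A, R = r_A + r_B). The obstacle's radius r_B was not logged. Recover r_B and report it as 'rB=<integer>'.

m = 81
d = (11, 18);  v_rel = (-1, -9),  |v_rel|² = 82
v_rel×d = (-1)·(18) − (-9)·(11) = 81
since m = R²·82 − 81²:  R² = (6561 + 81) / 82 = 81
R = √81 = 9  ⇒  r_B = 9 − 7 = 2

rB=2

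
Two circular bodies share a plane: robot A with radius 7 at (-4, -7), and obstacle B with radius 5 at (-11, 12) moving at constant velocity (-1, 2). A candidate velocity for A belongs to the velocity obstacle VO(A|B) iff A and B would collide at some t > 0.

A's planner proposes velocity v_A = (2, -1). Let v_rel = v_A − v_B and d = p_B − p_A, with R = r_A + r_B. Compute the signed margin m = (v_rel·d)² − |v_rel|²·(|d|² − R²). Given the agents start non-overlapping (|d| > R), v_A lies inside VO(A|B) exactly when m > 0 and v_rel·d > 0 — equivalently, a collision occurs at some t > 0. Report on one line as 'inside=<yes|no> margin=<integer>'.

d = (-7, 19),  |d|² = 410;  R = 7+5 = 12,  c = 410−12² = 266
v_rel = (3, -3),  |v_rel|² = 18;  v_rel·d = (3)·(-7) + (-3)·(19) = -78
18·t² + 156·t + 266 = 0  ⇒  m = (-78)² − 18·266 = 1296
m = 1296 > 0,  v_rel·d = -78 < 0  ⇒  outside

inside=no margin=1296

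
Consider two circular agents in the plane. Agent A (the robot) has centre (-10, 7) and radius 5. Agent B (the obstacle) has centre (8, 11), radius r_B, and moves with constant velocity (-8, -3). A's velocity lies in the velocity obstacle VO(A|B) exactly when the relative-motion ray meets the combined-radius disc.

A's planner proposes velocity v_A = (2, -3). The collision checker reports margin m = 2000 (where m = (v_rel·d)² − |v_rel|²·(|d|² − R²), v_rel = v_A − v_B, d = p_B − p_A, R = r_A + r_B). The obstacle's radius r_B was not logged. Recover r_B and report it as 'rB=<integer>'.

m = 2000
d = (18, 4);  v_rel = (10, 0),  |v_rel|² = 100
v_rel×d = (10)·(4) − (0)·(18) = 40
since m = R²·100 − 40²:  R² = (1600 + 2000) / 100 = 36
R = √36 = 6  ⇒  r_B = 6 − 5 = 1

rB=1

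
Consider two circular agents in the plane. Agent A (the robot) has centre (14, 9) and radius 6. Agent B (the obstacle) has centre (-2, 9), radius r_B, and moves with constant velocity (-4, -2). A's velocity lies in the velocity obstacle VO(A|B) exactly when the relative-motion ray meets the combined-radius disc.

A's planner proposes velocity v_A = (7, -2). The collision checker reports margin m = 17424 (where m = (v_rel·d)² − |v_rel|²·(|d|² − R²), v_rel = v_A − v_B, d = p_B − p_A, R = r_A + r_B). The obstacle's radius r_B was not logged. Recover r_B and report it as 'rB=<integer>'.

m = 17424
d = (-16, 0);  v_rel = (11, 0),  |v_rel|² = 121
v_rel×d = (11)·(0) − (0)·(-16) = 0
since m = R²·121 − 0²:  R² = (0 + 17424) / 121 = 144
R = √144 = 12  ⇒  r_B = 12 − 6 = 6

rB=6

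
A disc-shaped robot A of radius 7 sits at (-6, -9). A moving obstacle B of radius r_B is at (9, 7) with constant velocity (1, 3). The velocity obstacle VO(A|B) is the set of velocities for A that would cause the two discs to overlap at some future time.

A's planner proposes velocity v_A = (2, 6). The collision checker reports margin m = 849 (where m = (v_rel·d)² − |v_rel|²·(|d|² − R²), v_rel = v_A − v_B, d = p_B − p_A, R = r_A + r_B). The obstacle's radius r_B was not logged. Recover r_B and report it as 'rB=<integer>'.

m = 849
d = (15, 16);  v_rel = (1, 3),  |v_rel|² = 10
v_rel×d = (1)·(16) − (3)·(15) = -29
since m = R²·10 − (-29)²:  R² = (841 + 849) / 10 = 169
R = √169 = 13  ⇒  r_B = 13 − 7 = 6

rB=6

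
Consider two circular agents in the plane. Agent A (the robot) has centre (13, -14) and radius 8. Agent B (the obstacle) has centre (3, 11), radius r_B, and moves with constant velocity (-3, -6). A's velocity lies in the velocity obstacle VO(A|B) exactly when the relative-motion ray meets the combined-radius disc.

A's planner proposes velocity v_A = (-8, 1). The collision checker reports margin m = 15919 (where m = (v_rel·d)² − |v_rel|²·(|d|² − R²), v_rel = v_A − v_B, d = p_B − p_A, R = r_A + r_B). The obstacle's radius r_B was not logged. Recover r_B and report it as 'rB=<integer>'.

m = 15919
d = (-10, 25);  v_rel = (-5, 7),  |v_rel|² = 74
v_rel×d = (-5)·(25) − (7)·(-10) = -55
since m = R²·74 − (-55)²:  R² = (3025 + 15919) / 74 = 256
R = √256 = 16  ⇒  r_B = 16 − 8 = 8

rB=8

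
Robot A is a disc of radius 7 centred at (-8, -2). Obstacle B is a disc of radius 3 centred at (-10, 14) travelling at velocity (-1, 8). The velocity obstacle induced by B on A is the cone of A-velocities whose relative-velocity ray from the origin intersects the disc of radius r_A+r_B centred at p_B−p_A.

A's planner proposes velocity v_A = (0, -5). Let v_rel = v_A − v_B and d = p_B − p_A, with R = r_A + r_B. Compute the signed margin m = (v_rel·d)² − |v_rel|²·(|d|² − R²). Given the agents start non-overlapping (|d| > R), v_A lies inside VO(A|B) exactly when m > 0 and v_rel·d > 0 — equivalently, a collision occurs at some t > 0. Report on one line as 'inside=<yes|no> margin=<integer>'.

d = (-2, 16),  |d|² = 260;  R = 7+3 = 10,  c = 260−10² = 160
v_rel = (1, -13),  |v_rel|² = 170;  v_rel·d = (1)·(-2) + (-13)·(16) = -210
170·t² + 420·t + 160 = 0  ⇒  m = (-210)² − 170·160 = 16900
m = 16900 > 0,  v_rel·d = -210 < 0  ⇒  outside

inside=no margin=16900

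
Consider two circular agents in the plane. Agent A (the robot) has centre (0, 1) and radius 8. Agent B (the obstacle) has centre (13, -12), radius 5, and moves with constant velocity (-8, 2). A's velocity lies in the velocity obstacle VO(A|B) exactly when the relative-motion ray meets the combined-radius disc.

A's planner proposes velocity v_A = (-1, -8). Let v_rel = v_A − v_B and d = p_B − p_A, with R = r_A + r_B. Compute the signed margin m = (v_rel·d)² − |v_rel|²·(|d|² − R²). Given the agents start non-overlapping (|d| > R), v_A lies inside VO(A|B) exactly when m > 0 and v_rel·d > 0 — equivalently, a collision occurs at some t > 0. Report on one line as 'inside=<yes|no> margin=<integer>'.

d = (13, -13),  |d|² = 338;  R = 8+5 = 13,  c = 338−13² = 169
v_rel = (7, -10),  |v_rel|² = 149;  v_rel·d = (7)·(13) + (-10)·(-13) = 221
149·t² − 442·t + 169 = 0  ⇒  m = 221² − 149·169 = 23660
m = 23660 > 0,  v_rel·d = 221 > 0  ⇒  inside

inside=yes margin=23660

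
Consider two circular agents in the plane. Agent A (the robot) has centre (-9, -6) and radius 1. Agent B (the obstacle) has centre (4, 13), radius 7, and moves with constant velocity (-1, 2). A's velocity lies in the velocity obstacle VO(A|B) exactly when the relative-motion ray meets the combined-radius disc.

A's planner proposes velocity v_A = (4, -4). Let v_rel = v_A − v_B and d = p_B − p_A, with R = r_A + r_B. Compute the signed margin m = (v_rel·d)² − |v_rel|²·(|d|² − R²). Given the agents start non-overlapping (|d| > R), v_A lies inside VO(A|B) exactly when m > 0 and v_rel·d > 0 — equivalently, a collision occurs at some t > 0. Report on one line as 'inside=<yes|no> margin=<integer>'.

d = (13, 19),  |d|² = 530;  R = 1+7 = 8,  c = 530−8² = 466
v_rel = (5, -6),  |v_rel|² = 61;  v_rel·d = (5)·(13) + (-6)·(19) = -49
61·t² + 98·t + 466 = 0  ⇒  m = (-49)² − 61·466 = -26025
m = -26025 < 0,  v_rel·d = -49 < 0  ⇒  outside

inside=no margin=-26025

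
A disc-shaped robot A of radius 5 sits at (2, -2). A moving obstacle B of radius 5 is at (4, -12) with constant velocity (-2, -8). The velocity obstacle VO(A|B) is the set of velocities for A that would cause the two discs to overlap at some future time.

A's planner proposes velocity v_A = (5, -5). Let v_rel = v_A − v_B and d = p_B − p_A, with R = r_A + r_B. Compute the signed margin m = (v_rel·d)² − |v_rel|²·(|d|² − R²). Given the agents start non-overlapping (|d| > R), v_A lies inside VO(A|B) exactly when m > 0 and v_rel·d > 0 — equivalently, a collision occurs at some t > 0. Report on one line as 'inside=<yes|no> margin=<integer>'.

d = (2, -10),  |d|² = 104;  R = 5+5 = 10,  c = 104−10² = 4
v_rel = (7, 3),  |v_rel|² = 58;  v_rel·d = (7)·(2) + (3)·(-10) = -16
58·t² + 32·t + 4 = 0  ⇒  m = (-16)² − 58·4 = 24
m = 24 > 0,  v_rel·d = -16 < 0  ⇒  outside

inside=no margin=24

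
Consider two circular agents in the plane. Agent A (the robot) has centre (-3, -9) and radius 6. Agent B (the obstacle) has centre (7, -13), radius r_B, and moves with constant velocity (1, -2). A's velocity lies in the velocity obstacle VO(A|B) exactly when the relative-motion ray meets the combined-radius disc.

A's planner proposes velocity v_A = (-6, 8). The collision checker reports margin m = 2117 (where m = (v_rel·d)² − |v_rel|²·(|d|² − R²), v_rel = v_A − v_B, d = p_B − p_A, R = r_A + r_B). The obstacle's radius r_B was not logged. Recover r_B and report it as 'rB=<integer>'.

m = 2117
d = (10, -4);  v_rel = (-7, 10),  |v_rel|² = 149
v_rel×d = (-7)·(-4) − (10)·(10) = -72
since m = R²·149 − (-72)²:  R² = (5184 + 2117) / 149 = 49
R = √49 = 7  ⇒  r_B = 7 − 6 = 1

rB=1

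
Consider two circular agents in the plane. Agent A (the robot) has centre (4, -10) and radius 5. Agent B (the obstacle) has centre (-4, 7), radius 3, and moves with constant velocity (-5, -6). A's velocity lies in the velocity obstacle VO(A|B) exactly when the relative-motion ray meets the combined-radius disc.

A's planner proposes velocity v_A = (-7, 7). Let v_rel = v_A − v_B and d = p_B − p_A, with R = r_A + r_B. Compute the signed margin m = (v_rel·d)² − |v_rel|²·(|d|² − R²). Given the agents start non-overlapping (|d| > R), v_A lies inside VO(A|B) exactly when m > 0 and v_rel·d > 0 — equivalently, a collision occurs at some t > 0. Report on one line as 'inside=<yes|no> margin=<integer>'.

d = (-8, 17),  |d|² = 353;  R = 5+3 = 8,  c = 353−8² = 289
v_rel = (-2, 13),  |v_rel|² = 173;  v_rel·d = (-2)·(-8) + (13)·(17) = 237
173·t² − 474·t + 289 = 0  ⇒  m = 237² − 173·289 = 6172
m = 6172 > 0,  v_rel·d = 237 > 0  ⇒  inside

inside=yes margin=6172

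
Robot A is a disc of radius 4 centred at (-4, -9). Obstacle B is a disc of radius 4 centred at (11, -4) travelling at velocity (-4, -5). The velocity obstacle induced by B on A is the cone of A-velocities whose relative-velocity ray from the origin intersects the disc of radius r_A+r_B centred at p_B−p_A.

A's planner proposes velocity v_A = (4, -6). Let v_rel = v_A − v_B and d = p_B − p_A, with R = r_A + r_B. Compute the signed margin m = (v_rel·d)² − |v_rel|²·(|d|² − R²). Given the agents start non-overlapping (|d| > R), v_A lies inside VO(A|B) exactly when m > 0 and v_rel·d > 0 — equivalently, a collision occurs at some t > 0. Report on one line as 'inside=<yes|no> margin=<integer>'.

d = (15, 5),  |d|² = 250;  R = 4+4 = 8,  c = 250−8² = 186
v_rel = (8, -1),  |v_rel|² = 65;  v_rel·d = (8)·(15) + (-1)·(5) = 115
65·t² − 230·t + 186 = 0  ⇒  m = 115² − 65·186 = 1135
m = 1135 > 0,  v_rel·d = 115 > 0  ⇒  inside

inside=yes margin=1135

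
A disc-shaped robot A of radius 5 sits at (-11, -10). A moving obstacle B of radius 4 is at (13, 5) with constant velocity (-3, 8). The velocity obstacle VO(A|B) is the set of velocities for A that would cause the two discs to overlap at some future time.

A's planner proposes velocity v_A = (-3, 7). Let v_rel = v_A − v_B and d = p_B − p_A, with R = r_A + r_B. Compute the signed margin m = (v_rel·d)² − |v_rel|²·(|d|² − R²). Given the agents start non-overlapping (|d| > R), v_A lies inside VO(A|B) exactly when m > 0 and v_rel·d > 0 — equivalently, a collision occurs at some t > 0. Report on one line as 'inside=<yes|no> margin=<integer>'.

d = (24, 15),  |d|² = 801;  R = 5+4 = 9,  c = 801−9² = 720
v_rel = (0, -1),  |v_rel|² = 1;  v_rel·d = (0)·(24) + (-1)·(15) = -15
1·t² + 30·t + 720 = 0  ⇒  m = (-15)² − 1·720 = -495
m = -495 < 0,  v_rel·d = -15 < 0  ⇒  outside

inside=no margin=-495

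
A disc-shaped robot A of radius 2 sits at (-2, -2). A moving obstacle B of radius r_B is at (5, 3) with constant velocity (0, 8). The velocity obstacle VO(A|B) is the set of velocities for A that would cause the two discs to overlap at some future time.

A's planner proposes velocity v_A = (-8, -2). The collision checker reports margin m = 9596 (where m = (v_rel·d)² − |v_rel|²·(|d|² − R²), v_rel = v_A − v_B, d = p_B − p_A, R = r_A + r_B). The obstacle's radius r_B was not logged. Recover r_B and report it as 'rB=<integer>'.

m = 9596
d = (7, 5);  v_rel = (-8, -10),  |v_rel|² = 164
v_rel×d = (-8)·(5) − (-10)·(7) = 30
since m = R²·164 − 30²:  R² = (900 + 9596) / 164 = 64
R = √64 = 8  ⇒  r_B = 8 − 2 = 6

rB=6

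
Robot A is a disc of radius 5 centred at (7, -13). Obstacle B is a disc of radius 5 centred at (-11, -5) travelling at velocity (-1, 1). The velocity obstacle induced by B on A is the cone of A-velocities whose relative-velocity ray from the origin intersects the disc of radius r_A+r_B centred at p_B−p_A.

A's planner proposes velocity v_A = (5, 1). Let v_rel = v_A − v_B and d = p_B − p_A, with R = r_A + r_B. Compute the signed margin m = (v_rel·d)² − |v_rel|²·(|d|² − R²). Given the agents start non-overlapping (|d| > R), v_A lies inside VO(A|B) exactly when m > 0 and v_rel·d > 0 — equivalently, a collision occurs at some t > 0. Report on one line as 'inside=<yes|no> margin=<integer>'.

d = (-18, 8),  |d|² = 388;  R = 5+5 = 10,  c = 388−10² = 288
v_rel = (6, 0),  |v_rel|² = 36;  v_rel·d = (6)·(-18) + (0)·(8) = -108
36·t² + 216·t + 288 = 0  ⇒  m = (-108)² − 36·288 = 1296
m = 1296 > 0,  v_rel·d = -108 < 0  ⇒  outside

inside=no margin=1296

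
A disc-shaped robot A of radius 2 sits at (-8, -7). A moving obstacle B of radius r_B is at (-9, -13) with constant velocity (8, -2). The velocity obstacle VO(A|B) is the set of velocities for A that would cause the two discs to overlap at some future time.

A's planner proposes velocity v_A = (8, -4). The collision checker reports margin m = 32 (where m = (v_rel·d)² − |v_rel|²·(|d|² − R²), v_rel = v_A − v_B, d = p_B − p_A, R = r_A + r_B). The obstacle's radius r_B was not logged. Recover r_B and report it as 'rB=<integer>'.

m = 32
d = (-1, -6);  v_rel = (0, -2),  |v_rel|² = 4
v_rel×d = (0)·(-6) − (-2)·(-1) = -2
since m = R²·4 − (-2)²:  R² = (4 + 32) / 4 = 9
R = √9 = 3  ⇒  r_B = 3 − 2 = 1

rB=1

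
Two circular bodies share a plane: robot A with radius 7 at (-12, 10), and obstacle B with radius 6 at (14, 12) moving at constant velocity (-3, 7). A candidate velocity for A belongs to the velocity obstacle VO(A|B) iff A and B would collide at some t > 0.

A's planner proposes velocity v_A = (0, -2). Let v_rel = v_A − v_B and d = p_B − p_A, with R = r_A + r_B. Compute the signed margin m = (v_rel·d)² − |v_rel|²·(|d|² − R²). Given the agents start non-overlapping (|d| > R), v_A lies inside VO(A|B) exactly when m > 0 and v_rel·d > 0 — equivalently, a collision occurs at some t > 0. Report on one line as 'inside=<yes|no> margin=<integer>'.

d = (26, 2),  |d|² = 680;  R = 7+6 = 13,  c = 680−13² = 511
v_rel = (3, -9),  |v_rel|² = 90;  v_rel·d = (3)·(26) + (-9)·(2) = 60
90·t² − 120·t + 511 = 0  ⇒  m = 60² − 90·511 = -42390
m = -42390 < 0,  v_rel·d = 60 > 0  ⇒  outside

inside=no margin=-42390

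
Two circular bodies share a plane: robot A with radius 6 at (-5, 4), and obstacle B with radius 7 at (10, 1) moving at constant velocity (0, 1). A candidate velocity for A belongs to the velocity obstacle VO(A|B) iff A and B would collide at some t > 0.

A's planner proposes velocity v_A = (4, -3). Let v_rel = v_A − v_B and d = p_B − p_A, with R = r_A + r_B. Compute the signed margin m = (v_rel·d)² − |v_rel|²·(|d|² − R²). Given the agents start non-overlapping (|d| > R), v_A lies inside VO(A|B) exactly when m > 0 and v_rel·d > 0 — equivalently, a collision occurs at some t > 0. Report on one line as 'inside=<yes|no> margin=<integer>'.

d = (15, -3),  |d|² = 234;  R = 6+7 = 13,  c = 234−13² = 65
v_rel = (4, -4),  |v_rel|² = 32;  v_rel·d = (4)·(15) + (-4)·(-3) = 72
32·t² − 144·t + 65 = 0  ⇒  m = 72² − 32·65 = 3104
m = 3104 > 0,  v_rel·d = 72 > 0  ⇒  inside

inside=yes margin=3104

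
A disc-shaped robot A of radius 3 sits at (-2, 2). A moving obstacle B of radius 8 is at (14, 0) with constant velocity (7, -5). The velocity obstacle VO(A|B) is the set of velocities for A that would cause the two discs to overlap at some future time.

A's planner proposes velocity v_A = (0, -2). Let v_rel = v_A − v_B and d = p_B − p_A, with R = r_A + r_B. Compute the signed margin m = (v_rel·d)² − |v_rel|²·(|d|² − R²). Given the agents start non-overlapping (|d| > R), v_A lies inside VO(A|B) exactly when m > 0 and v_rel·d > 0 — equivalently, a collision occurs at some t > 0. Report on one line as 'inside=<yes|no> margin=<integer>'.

d = (16, -2),  |d|² = 260;  R = 3+8 = 11,  c = 260−11² = 139
v_rel = (-7, 3),  |v_rel|² = 58;  v_rel·d = (-7)·(16) + (3)·(-2) = -118
58·t² + 236·t + 139 = 0  ⇒  m = (-118)² − 58·139 = 5862
m = 5862 > 0,  v_rel·d = -118 < 0  ⇒  outside

inside=no margin=5862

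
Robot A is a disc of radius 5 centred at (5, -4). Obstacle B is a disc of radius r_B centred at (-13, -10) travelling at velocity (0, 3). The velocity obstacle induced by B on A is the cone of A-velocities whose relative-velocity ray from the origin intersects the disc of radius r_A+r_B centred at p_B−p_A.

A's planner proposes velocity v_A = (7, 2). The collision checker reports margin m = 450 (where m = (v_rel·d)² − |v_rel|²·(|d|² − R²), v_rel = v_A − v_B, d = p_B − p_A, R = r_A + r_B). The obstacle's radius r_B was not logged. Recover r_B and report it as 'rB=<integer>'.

m = 450
d = (-18, -6);  v_rel = (7, -1),  |v_rel|² = 50
v_rel×d = (7)·(-6) − (-1)·(-18) = -60
since m = R²·50 − (-60)²:  R² = (3600 + 450) / 50 = 81
R = √81 = 9  ⇒  r_B = 9 − 5 = 4

rB=4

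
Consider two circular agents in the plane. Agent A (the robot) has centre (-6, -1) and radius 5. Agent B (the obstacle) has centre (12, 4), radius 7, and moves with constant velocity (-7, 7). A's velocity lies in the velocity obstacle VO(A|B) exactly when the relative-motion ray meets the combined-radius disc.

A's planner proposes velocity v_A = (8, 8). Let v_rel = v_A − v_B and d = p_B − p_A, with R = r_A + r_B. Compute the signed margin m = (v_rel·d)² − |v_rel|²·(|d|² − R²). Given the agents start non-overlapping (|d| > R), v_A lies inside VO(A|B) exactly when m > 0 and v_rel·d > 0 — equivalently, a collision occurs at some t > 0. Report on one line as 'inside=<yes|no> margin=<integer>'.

d = (18, 5),  |d|² = 349;  R = 5+7 = 12,  c = 349−12² = 205
v_rel = (15, 1),  |v_rel|² = 226;  v_rel·d = (15)·(18) + (1)·(5) = 275
226·t² − 550·t + 205 = 0  ⇒  m = 275² − 226·205 = 29295
m = 29295 > 0,  v_rel·d = 275 > 0  ⇒  inside

inside=yes margin=29295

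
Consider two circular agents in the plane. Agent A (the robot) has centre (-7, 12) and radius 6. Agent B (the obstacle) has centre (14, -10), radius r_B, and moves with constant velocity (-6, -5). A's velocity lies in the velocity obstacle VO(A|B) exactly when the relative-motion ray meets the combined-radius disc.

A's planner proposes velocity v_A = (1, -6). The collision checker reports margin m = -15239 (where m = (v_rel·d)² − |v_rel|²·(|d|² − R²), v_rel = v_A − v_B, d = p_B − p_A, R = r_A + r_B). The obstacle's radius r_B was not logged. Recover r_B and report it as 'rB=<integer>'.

m = -15239
d = (21, -22);  v_rel = (7, -1),  |v_rel|² = 50
v_rel×d = (7)·(-22) − (-1)·(21) = -133
since m = R²·50 − (-133)²:  R² = (17689 + -15239) / 50 = 49
R = √49 = 7  ⇒  r_B = 7 − 6 = 1

rB=1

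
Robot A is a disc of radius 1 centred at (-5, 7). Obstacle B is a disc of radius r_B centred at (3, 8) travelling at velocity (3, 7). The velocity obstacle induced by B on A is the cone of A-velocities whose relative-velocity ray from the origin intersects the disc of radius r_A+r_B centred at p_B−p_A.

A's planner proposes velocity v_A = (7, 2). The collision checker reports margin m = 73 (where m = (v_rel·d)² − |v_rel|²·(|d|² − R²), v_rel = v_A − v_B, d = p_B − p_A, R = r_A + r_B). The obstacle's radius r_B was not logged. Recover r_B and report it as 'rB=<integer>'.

m = 73
d = (8, 1);  v_rel = (4, -5),  |v_rel|² = 41
v_rel×d = (4)·(1) − (-5)·(8) = 44
since m = R²·41 − 44²:  R² = (1936 + 73) / 41 = 49
R = √49 = 7  ⇒  r_B = 7 − 1 = 6

rB=6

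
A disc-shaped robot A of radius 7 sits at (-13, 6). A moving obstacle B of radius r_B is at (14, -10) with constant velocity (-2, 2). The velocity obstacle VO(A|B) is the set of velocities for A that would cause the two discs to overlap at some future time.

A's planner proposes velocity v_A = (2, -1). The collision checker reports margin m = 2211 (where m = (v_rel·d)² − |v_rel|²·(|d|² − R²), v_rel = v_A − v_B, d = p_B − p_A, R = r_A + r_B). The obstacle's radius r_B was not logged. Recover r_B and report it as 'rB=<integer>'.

m = 2211
d = (27, -16);  v_rel = (4, -3),  |v_rel|² = 25
v_rel×d = (4)·(-16) − (-3)·(27) = 17
since m = R²·25 − 17²:  R² = (289 + 2211) / 25 = 100
R = √100 = 10  ⇒  r_B = 10 − 7 = 3

rB=3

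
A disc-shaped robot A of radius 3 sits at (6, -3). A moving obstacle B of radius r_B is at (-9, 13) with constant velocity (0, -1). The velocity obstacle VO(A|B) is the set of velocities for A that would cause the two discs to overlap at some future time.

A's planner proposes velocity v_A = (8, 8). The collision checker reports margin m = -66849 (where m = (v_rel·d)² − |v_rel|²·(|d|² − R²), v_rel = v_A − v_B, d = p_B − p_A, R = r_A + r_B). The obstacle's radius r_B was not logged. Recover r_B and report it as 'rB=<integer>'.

m = -66849
d = (-15, 16);  v_rel = (8, 9),  |v_rel|² = 145
v_rel×d = (8)·(16) − (9)·(-15) = 263
since m = R²·145 − 263²:  R² = (69169 + -66849) / 145 = 16
R = √16 = 4  ⇒  r_B = 4 − 3 = 1

rB=1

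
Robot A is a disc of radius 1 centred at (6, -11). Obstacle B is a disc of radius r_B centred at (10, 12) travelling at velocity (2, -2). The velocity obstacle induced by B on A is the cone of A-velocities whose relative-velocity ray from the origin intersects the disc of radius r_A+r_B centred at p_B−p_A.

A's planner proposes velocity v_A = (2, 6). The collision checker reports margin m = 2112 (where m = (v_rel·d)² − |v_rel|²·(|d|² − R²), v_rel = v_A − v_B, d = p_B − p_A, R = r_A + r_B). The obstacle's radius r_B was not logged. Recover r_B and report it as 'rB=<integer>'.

m = 2112
d = (4, 23);  v_rel = (0, 8),  |v_rel|² = 64
v_rel×d = (0)·(23) − (8)·(4) = -32
since m = R²·64 − (-32)²:  R² = (1024 + 2112) / 64 = 49
R = √49 = 7  ⇒  r_B = 7 − 1 = 6

rB=6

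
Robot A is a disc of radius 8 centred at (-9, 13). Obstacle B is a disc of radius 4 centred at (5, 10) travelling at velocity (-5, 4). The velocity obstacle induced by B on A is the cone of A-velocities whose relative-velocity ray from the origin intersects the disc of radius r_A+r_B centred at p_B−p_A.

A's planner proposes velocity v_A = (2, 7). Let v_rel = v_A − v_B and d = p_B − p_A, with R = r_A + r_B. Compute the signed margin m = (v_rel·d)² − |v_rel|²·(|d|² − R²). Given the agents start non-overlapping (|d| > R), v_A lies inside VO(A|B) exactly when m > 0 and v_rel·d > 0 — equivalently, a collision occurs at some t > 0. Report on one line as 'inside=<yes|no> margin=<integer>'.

d = (14, -3),  |d|² = 205;  R = 8+4 = 12,  c = 205−12² = 61
v_rel = (7, 3),  |v_rel|² = 58;  v_rel·d = (7)·(14) + (3)·(-3) = 89
58·t² − 178·t + 61 = 0  ⇒  m = 89² − 58·61 = 4383
m = 4383 > 0,  v_rel·d = 89 > 0  ⇒  inside

inside=yes margin=4383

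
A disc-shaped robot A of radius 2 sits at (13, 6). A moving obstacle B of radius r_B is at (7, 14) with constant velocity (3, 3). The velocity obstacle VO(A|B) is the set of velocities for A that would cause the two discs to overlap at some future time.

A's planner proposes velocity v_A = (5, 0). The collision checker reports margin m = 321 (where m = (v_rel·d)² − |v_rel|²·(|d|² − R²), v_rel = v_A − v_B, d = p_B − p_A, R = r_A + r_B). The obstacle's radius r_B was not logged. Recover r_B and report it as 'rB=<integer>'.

m = 321
d = (-6, 8);  v_rel = (2, -3),  |v_rel|² = 13
v_rel×d = (2)·(8) − (-3)·(-6) = -2
since m = R²·13 − (-2)²:  R² = (4 + 321) / 13 = 25
R = √25 = 5  ⇒  r_B = 5 − 2 = 3

rB=3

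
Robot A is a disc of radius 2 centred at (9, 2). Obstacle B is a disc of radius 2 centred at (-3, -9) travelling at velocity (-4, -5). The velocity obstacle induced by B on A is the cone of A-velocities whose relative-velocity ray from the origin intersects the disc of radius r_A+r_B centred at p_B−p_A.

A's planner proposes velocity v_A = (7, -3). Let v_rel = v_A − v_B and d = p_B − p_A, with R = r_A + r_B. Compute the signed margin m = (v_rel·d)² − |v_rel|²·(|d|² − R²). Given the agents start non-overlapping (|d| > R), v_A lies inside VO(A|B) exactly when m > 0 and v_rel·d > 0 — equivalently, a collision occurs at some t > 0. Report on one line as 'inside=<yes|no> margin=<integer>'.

d = (-12, -11),  |d|² = 265;  R = 2+2 = 4,  c = 265−4² = 249
v_rel = (11, 2),  |v_rel|² = 125;  v_rel·d = (11)·(-12) + (2)·(-11) = -154
125·t² + 308·t + 249 = 0  ⇒  m = (-154)² − 125·249 = -7409
m = -7409 < 0,  v_rel·d = -154 < 0  ⇒  outside

inside=no margin=-7409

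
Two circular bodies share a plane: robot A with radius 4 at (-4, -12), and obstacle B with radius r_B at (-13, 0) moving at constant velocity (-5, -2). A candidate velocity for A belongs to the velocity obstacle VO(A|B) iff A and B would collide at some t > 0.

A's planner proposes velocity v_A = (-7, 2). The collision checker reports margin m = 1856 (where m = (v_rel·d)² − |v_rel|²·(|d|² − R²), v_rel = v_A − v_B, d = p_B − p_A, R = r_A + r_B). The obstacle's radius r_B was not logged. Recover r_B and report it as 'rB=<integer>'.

m = 1856
d = (-9, 12);  v_rel = (-2, 4),  |v_rel|² = 20
v_rel×d = (-2)·(12) − (4)·(-9) = 12
since m = R²·20 − 12²:  R² = (144 + 1856) / 20 = 100
R = √100 = 10  ⇒  r_B = 10 − 4 = 6

rB=6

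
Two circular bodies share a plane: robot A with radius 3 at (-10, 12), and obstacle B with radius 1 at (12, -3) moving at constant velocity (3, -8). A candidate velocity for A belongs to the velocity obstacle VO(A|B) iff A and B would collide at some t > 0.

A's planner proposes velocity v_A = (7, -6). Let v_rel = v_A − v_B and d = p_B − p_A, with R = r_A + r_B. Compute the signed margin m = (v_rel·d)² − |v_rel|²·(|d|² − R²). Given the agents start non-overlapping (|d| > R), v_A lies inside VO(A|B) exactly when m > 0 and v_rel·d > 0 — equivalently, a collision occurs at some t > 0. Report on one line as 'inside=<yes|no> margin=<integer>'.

d = (22, -15),  |d|² = 709;  R = 3+1 = 4,  c = 709−4² = 693
v_rel = (4, 2),  |v_rel|² = 20;  v_rel·d = (4)·(22) + (2)·(-15) = 58
20·t² − 116·t + 693 = 0  ⇒  m = 58² − 20·693 = -10496
m = -10496 < 0,  v_rel·d = 58 > 0  ⇒  outside

inside=no margin=-10496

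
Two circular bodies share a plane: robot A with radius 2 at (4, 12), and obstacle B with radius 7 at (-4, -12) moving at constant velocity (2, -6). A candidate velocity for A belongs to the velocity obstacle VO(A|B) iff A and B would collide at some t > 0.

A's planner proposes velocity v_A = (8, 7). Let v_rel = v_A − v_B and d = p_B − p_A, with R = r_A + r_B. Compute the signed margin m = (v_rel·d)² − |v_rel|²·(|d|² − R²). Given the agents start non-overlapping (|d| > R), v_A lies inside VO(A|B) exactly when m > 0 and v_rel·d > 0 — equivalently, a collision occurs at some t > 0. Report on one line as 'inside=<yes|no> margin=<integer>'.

d = (-8, -24),  |d|² = 640;  R = 2+7 = 9,  c = 640−9² = 559
v_rel = (6, 13),  |v_rel|² = 205;  v_rel·d = (6)·(-8) + (13)·(-24) = -360
205·t² + 720·t + 559 = 0  ⇒  m = (-360)² − 205·559 = 15005
m = 15005 > 0,  v_rel·d = -360 < 0  ⇒  outside

inside=no margin=15005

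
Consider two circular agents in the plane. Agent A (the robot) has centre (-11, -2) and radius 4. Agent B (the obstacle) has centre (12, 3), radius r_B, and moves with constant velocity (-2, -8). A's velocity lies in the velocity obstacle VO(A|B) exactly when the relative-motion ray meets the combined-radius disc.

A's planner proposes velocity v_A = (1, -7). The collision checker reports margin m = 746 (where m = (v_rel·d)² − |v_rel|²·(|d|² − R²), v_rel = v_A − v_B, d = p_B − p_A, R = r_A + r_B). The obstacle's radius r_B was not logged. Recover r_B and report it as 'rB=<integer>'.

m = 746
d = (23, 5);  v_rel = (3, 1),  |v_rel|² = 10
v_rel×d = (3)·(5) − (1)·(23) = -8
since m = R²·10 − (-8)²:  R² = (64 + 746) / 10 = 81
R = √81 = 9  ⇒  r_B = 9 − 4 = 5

rB=5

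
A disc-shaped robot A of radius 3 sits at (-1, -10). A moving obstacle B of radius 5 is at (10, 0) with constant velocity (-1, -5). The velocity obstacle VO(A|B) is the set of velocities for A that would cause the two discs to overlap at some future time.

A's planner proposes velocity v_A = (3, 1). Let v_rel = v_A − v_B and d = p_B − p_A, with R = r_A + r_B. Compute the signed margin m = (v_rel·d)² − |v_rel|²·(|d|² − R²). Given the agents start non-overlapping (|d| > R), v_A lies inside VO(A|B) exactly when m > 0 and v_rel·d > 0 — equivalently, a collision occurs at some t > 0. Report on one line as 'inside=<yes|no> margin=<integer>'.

d = (11, 10),  |d|² = 221;  R = 3+5 = 8,  c = 221−8² = 157
v_rel = (4, 6),  |v_rel|² = 52;  v_rel·d = (4)·(11) + (6)·(10) = 104
52·t² − 208·t + 157 = 0  ⇒  m = 104² − 52·157 = 2652
m = 2652 > 0,  v_rel·d = 104 > 0  ⇒  inside

inside=yes margin=2652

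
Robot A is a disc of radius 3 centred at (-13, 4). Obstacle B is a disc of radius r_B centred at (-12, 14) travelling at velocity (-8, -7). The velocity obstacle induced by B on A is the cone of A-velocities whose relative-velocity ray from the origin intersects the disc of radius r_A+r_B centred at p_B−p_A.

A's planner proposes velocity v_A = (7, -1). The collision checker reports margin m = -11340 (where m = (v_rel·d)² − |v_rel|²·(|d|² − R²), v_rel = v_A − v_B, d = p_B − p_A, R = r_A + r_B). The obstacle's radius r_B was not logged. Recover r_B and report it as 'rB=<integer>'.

m = -11340
d = (1, 10);  v_rel = (15, 6),  |v_rel|² = 261
v_rel×d = (15)·(10) − (6)·(1) = 144
since m = R²·261 − 144²:  R² = (20736 + -11340) / 261 = 36
R = √36 = 6  ⇒  r_B = 6 − 3 = 3

rB=3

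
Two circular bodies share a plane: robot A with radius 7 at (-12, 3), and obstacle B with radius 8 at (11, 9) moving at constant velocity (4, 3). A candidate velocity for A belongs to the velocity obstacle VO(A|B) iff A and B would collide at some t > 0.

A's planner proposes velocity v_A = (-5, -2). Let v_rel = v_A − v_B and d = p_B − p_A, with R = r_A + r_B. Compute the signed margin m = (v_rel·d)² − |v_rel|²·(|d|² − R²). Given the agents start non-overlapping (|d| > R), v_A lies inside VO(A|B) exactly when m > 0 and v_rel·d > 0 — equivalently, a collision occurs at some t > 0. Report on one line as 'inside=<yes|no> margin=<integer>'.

d = (23, 6),  |d|² = 565;  R = 7+8 = 15,  c = 565−15² = 340
v_rel = (-9, -5),  |v_rel|² = 106;  v_rel·d = (-9)·(23) + (-5)·(6) = -237
106·t² + 474·t + 340 = 0  ⇒  m = (-237)² − 106·340 = 20129
m = 20129 > 0,  v_rel·d = -237 < 0  ⇒  outside

inside=no margin=20129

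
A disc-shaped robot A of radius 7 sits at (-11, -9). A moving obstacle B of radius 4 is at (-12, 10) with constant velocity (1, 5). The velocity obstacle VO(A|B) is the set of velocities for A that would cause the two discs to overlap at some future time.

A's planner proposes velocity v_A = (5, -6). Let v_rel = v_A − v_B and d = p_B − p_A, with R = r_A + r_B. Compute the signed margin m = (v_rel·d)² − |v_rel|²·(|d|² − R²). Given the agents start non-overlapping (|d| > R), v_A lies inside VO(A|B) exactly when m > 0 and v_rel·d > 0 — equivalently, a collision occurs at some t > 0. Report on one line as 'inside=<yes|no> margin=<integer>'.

d = (-1, 19),  |d|² = 362;  R = 7+4 = 11,  c = 362−11² = 241
v_rel = (4, -11),  |v_rel|² = 137;  v_rel·d = (4)·(-1) + (-11)·(19) = -213
137·t² + 426·t + 241 = 0  ⇒  m = (-213)² − 137·241 = 12352
m = 12352 > 0,  v_rel·d = -213 < 0  ⇒  outside

inside=no margin=12352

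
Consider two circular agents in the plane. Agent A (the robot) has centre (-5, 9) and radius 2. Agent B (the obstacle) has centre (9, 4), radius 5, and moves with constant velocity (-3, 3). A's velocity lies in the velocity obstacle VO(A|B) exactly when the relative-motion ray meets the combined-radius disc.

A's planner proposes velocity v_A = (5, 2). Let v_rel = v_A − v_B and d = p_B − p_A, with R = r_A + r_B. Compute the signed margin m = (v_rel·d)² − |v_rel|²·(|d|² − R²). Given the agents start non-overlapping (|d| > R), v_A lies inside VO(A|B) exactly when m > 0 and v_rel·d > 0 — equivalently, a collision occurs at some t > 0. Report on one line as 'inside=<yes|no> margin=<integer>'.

d = (14, -5),  |d|² = 221;  R = 2+5 = 7,  c = 221−7² = 172
v_rel = (8, -1),  |v_rel|² = 65;  v_rel·d = (8)·(14) + (-1)·(-5) = 117
65·t² − 234·t + 172 = 0  ⇒  m = 117² − 65·172 = 2509
m = 2509 > 0,  v_rel·d = 117 > 0  ⇒  inside

inside=yes margin=2509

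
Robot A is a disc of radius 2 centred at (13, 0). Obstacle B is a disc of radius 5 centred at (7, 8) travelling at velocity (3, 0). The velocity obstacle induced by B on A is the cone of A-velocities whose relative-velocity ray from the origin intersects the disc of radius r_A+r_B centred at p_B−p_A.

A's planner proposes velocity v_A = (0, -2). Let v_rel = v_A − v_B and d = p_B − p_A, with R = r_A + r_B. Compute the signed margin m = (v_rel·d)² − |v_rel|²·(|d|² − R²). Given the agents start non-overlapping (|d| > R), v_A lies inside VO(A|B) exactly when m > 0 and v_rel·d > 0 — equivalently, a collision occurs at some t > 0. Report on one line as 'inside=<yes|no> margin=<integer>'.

d = (-6, 8),  |d|² = 100;  R = 2+5 = 7,  c = 100−7² = 51
v_rel = (-3, -2),  |v_rel|² = 13;  v_rel·d = (-3)·(-6) + (-2)·(8) = 2
13·t² − 4·t + 51 = 0  ⇒  m = 2² − 13·51 = -659
m = -659 < 0,  v_rel·d = 2 > 0  ⇒  outside

inside=no margin=-659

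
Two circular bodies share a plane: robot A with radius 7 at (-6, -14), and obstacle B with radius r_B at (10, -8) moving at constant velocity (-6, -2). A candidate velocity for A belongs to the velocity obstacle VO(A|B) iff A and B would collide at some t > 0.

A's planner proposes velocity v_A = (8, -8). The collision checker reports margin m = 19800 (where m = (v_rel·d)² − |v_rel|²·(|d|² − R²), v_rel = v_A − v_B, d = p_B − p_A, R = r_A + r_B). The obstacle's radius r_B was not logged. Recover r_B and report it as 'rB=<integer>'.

m = 19800
d = (16, 6);  v_rel = (14, -6),  |v_rel|² = 232
v_rel×d = (14)·(6) − (-6)·(16) = 180
since m = R²·232 − 180²:  R² = (32400 + 19800) / 232 = 225
R = √225 = 15  ⇒  r_B = 15 − 7 = 8

rB=8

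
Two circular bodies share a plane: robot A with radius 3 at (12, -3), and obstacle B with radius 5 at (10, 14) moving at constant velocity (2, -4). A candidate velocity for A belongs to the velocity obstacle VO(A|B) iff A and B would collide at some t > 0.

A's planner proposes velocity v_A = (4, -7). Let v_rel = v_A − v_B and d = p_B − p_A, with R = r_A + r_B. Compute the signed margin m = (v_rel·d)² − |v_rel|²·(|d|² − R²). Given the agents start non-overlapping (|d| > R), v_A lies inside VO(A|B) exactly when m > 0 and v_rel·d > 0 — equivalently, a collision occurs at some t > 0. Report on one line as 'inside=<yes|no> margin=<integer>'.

d = (-2, 17),  |d|² = 293;  R = 3+5 = 8,  c = 293−8² = 229
v_rel = (2, -3),  |v_rel|² = 13;  v_rel·d = (2)·(-2) + (-3)·(17) = -55
13·t² + 110·t + 229 = 0  ⇒  m = (-55)² − 13·229 = 48
m = 48 > 0,  v_rel·d = -55 < 0  ⇒  outside

inside=no margin=48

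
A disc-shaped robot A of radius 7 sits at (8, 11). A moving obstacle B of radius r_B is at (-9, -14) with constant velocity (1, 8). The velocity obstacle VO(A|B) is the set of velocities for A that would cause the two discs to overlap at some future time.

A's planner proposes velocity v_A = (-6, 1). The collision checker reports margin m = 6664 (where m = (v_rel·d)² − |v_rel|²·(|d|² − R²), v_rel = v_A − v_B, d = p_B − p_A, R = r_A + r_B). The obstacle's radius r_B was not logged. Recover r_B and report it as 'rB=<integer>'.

m = 6664
d = (-17, -25);  v_rel = (-7, -7),  |v_rel|² = 98
v_rel×d = (-7)·(-25) − (-7)·(-17) = 56
since m = R²·98 − 56²:  R² = (3136 + 6664) / 98 = 100
R = √100 = 10  ⇒  r_B = 10 − 7 = 3

rB=3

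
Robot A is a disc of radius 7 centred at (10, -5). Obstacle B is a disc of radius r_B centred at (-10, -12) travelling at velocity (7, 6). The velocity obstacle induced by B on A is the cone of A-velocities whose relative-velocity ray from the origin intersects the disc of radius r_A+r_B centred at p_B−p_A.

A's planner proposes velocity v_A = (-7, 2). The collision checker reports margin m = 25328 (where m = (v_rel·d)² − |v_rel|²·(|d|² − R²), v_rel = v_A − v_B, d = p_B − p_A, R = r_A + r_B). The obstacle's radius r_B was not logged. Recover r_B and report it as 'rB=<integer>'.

m = 25328
d = (-20, -7);  v_rel = (-14, -4),  |v_rel|² = 212
v_rel×d = (-14)·(-7) − (-4)·(-20) = 18
since m = R²·212 − 18²:  R² = (324 + 25328) / 212 = 121
R = √121 = 11  ⇒  r_B = 11 − 7 = 4

rB=4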